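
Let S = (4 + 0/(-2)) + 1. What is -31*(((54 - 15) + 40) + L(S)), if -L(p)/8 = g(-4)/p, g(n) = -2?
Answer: -12741/5 ≈ -2548.2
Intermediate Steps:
S = 5 (S = (4 + 0*(-½)) + 1 = (4 + 0) + 1 = 4 + 1 = 5)
L(p) = 16/p (L(p) = -(-16)/p = 16/p)
-31*(((54 - 15) + 40) + L(S)) = -31*(((54 - 15) + 40) + 16/5) = -31*((39 + 40) + 16*(⅕)) = -31*(79 + 16/5) = -31*411/5 = -12741/5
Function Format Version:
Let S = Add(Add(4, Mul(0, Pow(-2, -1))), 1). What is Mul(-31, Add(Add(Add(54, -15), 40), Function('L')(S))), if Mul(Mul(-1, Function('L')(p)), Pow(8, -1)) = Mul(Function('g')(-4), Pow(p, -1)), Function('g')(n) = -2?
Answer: Rational(-12741, 5) ≈ -2548.2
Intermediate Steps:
S = 5 (S = Add(Add(4, Mul(0, Rational(-1, 2))), 1) = Add(Add(4, 0), 1) = Add(4, 1) = 5)
Function('L')(p) = Mul(16, Pow(p, -1)) (Function('L')(p) = Mul(-8, Mul(-2, Pow(p, -1))) = Mul(16, Pow(p, -1)))
Mul(-31, Add(Add(Add(54, -15), 40), Function('L')(S))) = Mul(-31, Add(Add(Add(54, -15), 40), Mul(16, Pow(5, -1)))) = Mul(-31, Add(Add(39, 40), Mul(16, Rational(1, 5)))) = Mul(-31, Add(79, Rational(16, 5))) = Mul(-31, Rational(411, 5)) = Rational(-12741, 5)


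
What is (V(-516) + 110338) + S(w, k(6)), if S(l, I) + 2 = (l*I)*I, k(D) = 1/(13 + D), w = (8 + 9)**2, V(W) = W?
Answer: 39645309/361 ≈ 1.0982e+5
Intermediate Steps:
w = 289 (w = 17**2 = 289)
S(l, I) = -2 + l*I**2 (S(l, I) = -2 + (l*I)*I = -2 + (I*l)*I = -2 + l*I**2)
(V(-516) + 110338) + S(w, k(6)) = (-516 + 110338) + (-2 + 289*(1/(13 + 6))**2) = 109822 + (-2 + 289*(1/19)**2) = 109822 + (-2 + 289*(1/361)) = 109822 + (-2 + 289/361) = 109822 - 433/361 = 39645309/361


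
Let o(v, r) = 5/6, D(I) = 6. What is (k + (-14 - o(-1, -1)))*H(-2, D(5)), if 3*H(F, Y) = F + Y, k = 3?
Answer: -142/9 ≈ -15.778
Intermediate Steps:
o(v, r) = ⅚ (o(v, r) = 5*(⅙) = ⅚)
H(F, Y) = F/3 + Y/3 (H(F, Y) = (F + Y)/3 = F/3 + Y/3)
(k + (-14 - o(-1, -1)))*H(-2, D(5)) = (3 + (-14 - 1*⅚))*((⅓)*(-2) + (⅓)*6) = (3 + (-14 - ⅚))*(-⅔ + 2) = (3 - 89/6)*(4/3) = -71/6*4/3 = -142/9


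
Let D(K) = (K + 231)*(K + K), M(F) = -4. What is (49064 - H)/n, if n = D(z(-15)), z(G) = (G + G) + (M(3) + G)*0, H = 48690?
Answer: -187/6030 ≈ -0.031012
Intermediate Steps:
z(G) = 2*G (z(G) = (G + G) + (-4 + G)*0 = 2*G + 0 = 2*G)
D(K) = 2*K*(231 + K) (D(K) = (231 + K)*(2*K) = 2*K*(231 + K))
n = -12060 (n = 2*(2*(-15))*(231 + 2*(-15)) = 2*(-30)*(231 - 30) = 2*(-30)*201 = -12060)
(49064 - H)/n = (49064 - 1*48690)/(-12060) = (49064 - 48690)*(-1/12060) = 374*(-1/12060) = -187/6030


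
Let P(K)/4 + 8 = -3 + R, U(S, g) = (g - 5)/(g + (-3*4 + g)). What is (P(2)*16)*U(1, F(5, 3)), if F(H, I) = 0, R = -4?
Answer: -400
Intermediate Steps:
U(S, g) = (-5 + g)/(-12 + 2*g) (U(S, g) = (-5 + g)/(g + (-12 + g)) = (-5 + g)/(-12 + 2*g))
P(K) = -60 (P(K) = -32 + 4*(-3 - 4) = -32 + 4*(-7) = -32 - 28 = -60)
(P(2)*16)*U(1, F(5, 3)) = (-60*16)*((-5 + 0)/(2*(-6 + 0))) = -480*(-5)/(-6) = -480*(-1)*(-5)/6 = -960*5/12 = -400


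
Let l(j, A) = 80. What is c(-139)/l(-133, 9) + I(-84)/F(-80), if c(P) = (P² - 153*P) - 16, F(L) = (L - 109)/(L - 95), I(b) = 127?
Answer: 337361/540 ≈ 624.74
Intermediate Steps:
F(L) = (-109 + L)/(-95 + L)
c(P) = -16 + P² - 153*P
c(-139)/l(-133, 9) + I(-84)/F(-80) = (-16 + (-139)² - 153*(-139))/80 + 127/(((-109 - 80)/(-95 - 80))) = (-16 + 19321 + 21267)*(1/80) + 127/((-189/(-175))) = 40572*(1/80) + 127/((-1/175*(-189))) = 10143/20 + 127/(27/25) = 10143/20 + 127*(25/27) = 10143/20 + 3175/27 = 337361/540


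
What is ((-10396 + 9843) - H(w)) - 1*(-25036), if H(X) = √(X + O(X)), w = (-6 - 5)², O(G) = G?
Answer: 24483 - 11*√2 ≈ 24467.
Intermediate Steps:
w = 121 (w = (-11)² = 121)
H(X) = √2*√X (H(X) = √(X + X) = √(2*X) = √2*√X)
((-10396 + 9843) - H(w)) - 1*(-25036) = ((-10396 + 9843) - √2*√121) - 1*(-25036) = (-553 - √2*11) + 25036 = (-553 - 11*√2) + 25036 = 24483 - 11*√2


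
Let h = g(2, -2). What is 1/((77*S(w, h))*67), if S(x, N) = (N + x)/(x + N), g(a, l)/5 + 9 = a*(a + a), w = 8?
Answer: 1/5159 ≈ 0.00019384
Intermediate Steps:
g(a, l) = -45 + 10*a**2 (g(a, l) = -45 + 5*(a*(a + a)) = -45 + 5*(a*(2*a)) = -45 + 5*(2*a**2) = -45 + 10*a**2)
h = -5 (h = -45 + 10*2**2 = -45 + 10*4 = -45 + 40 = -5)
S(x, N) = 1 (S(x, N) = (N + x)/(N + x) = 1)
1/((77*S(w, h))*67) = 1/((77*1)*67) = 1/(77*67) = 1/5159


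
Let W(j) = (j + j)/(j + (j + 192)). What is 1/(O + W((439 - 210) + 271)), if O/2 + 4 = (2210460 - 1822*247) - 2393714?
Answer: -149/188720891 ≈ -7.8953e-7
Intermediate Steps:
O = -1266584 (O = -8 + 2*((2210460 - 1822*247) - 2393714) = -8 + 2*((2210460 - 450034) - 2393714) = -8 + 2*(1760426 - 2393714) = -8 + 2*(-633288) = -8 - 1266576 = -1266584)
W(j) = 2*j/(192 + 2*j) (W(j) = (2*j)/(j + (192 + j)) = (2*j)/(192 + 2*j) = 2*j/(192 + 2*j))
1/(O + W((439 - 210) + 271)) = 1/(-1266584 + ((439 - 210) + 271)/(96 + ((439 - 210) + 271))) = 1/(-1266584 + (229 + 271)/(96 + (229 + 271))) = 1/(-1266584 + 500/(96 + 500)) = 1/(-1266584 + 500/596) = 1/(-1266584 + 500*(1/596)) = 1/(-1266584 + 125/149) = 1/(-188720891/149) = -149/188720891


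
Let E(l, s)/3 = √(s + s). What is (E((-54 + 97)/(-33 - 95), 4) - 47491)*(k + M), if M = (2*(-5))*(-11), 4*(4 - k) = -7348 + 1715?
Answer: -289172699/4 + 18267*√2/2 ≈ -7.2280e+7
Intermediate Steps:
k = 5649/4 (k = 4 - (-7348 + 1715)/4 = 4 - ¼*(-5633) = 4 + 5633/4 = 5649/4 ≈ 1412.3)
M = 110 (M = -10*(-11) = 110)
E(l, s) = 3*√2*√s (E(l, s) = 3*√(s + s) = 3*√(2*s) = 3*(√2*√s) = 3*√2*√s)
(E((-54 + 97)/(-33 - 95), 4) - 47491)*(k + M) = (3*√2*√4 - 47491)*(5649/4 + 110) = (3*√2*2 - 47491)*(6089/4) = (6*√2 - 47491)*(6089/4) = (-47491 + 6*√2)*(6089/4) = -289172699/4 + 18267*√2/2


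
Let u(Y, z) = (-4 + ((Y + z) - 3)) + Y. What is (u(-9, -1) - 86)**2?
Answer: 12544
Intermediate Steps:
u(Y, z) = -7 + z + 2*Y (u(Y, z) = (-4 + (-3 + Y + z)) + Y = (-7 + Y + z) + Y = -7 + z + 2*Y)
(u(-9, -1) - 86)**2 = ((-7 - 1 + 2*(-9)) - 86)**2 = ((-7 - 1 - 18) - 86)**2 = (-26 - 86)**2 = (-112)**2 = 12544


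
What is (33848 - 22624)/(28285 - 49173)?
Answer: -1403/2611 ≈ -0.53734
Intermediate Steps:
(33848 - 22624)/(28285 - 49173) = 11224/(-20888) = 11224*(-1/20888) = -1403/2611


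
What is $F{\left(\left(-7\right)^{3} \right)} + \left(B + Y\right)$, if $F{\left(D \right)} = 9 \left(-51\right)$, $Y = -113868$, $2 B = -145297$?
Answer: $- \frac{373951}{2} \approx -1.8698 \cdot 10^{5}$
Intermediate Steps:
$B = - \frac{145297}{2}$ ($B = \frac{1}{2} \left(-145297\right) = - \frac{145297}{2} \approx -72649.0$)
$F{\left(D \right)} = -459$
$F{\left(\left(-7\right)^{3} \right)} + \left(B + Y\right) = -459 - \frac{373033}{2} = - \frac{373951}{2}$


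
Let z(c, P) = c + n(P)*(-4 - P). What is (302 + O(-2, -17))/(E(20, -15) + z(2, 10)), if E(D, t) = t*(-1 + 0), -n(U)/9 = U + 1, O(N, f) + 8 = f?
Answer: 277/1403 ≈ 0.19743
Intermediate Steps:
O(N, f) = -8 + f
n(U) = -9 - 9*U (n(U) = -9*(U + 1) = -9*(1 + U) = -9 - 9*U)
E(D, t) = -t (E(D, t) = t*(-1) = -t)
z(c, P) = c + (-9 - 9*P)*(-4 - P)
(302 + O(-2, -17))/(E(20, -15) + z(2, 10)) = (302 + (-8 - 17))/(-1*(-15) + (36 + 2 + 9*10**2 + 45*10)) = (302 - 25)/(15 + (36 + 2 + 9*100 + 450)) = 277/(15 + (36 + 2 + 900 + 450)) = 277/(15 + 1388) = 277/1403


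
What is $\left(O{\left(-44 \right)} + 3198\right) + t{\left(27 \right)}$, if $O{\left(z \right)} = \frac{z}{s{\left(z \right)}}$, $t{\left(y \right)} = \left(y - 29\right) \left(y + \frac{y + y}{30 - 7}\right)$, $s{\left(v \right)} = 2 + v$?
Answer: $\frac{1516790}{483} \approx 3140.4$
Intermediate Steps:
$t{\left(y \right)} = \frac{25 y \left(-29 + y\right)}{23}$ ($t{\left(y \right)} = \left(-29 + y\right) \left(y + \frac{2 y}{23}\right) = \left(-29 + y\right) \frac{25 y}{23} = \frac{25 y \left(-29 + y\right)}{23}$)
$O{\left(z \right)} = \frac{z}{2 + z}$
$\left(O{\left(-44 \right)} + 3198\right) + t{\left(27 \right)} = \left(- \frac{44}{2 - 44} + 3198\right) + \frac{25}{23} \cdot 27 \left(-29 + 27\right) = \left(- \frac{44}{-42} + 3198\right) + \frac{25}{23} \cdot 27 \left(-2\right) = \left(\left(-44\right) \left(- \frac{1}{42}\right) + 3198\right) - \frac{1350}{23} = \left(\frac{22}{21} + 3198\right) - \frac{1350}{23} = \frac{67180}{21} - \frac{1350}{23} = \frac{1516790}{483}$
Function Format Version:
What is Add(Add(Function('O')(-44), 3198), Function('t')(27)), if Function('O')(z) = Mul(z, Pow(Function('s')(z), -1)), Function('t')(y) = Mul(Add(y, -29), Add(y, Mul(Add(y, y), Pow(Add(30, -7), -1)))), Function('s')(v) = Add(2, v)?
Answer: Rational(1516790, 483) ≈ 3140.4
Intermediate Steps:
Function('t')(y) = Mul(Rational(25, 23), y, Add(-29, y)) (Function('t')(y) = Mul(Add(-29, y), Add(y, Mul(Mul(2, y), Pow(23, -1)))) = Mul(Add(-29, y), Add(y, Mul(Mul(2, y), Rational(1, 23)))) = Mul(Add(-29, y), Add(y, Mul(Rational(2, 23), y))) = Mul(Add(-29, y), Mul(Rational(25, 23), y)) = Mul(Rational(25, 23), y, Add(-29, y)))
Function('O')(z) = Mul(z, Pow(Add(2, z), -1))
Add(Add(Function('O')(-44), 3198), Function('t')(27)) = Add(Add(Mul(-44, Pow(Add(2, -44), -1)), 3198), Mul(Rational(25, 23), 27, Add(-29, 27))) = Add(Add(Mul(-44, Pow(-42, -1)), 3198), Mul(Rational(25, 23), 27, -2)) = Add(Add(Mul(-44, Rational(-1, 42)), 3198), Rational(-1350, 23)) = Add(Add(Rational(22, 21), 3198), Rational(-1350, 23)) = Add(Rational(67180, 21), Rational(-1350, 23)) = Rational(1516790, 483)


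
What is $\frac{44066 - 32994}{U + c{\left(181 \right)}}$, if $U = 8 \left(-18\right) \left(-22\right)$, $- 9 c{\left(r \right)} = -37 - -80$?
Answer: $\frac{99648}{28469} \approx 3.5002$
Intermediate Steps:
$c{\left(r \right)} = - \frac{43}{9}$ ($c{\left(r \right)} = - \frac{-37 - -80}{9} = - \frac{-37 + 80}{9} = \left(- \frac{1}{9}\right) 43 = - \frac{43}{9}$)
$U = 3168$ ($U = \left(-144\right) \left(-22\right) = 3168$)
$\frac{44066 - 32994}{U + c{\left(181 \right)}} = \frac{44066 - 32994}{3168 - \frac{43}{9}} = \frac{11072}{\frac{28469}{9}} = 11072 \cdot \frac{9}{28469} = \frac{99648}{28469}$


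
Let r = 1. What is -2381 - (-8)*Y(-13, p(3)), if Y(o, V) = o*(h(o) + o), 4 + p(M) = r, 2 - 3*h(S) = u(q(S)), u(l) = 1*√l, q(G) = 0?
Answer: -3295/3 ≈ -1098.3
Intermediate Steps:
u(l) = √l
h(S) = ⅔ (h(S) = ⅔ - √0/3 = ⅔ - ⅓*0 = ⅔ + 0 = ⅔)
p(M) = -3 (p(M) = -4 + 1 = -3)
Y(o, V) = o*(⅔ + o)
-2381 - (-8)*Y(-13, p(3)) = -2381 - (-8)*(⅓)*(-13)*(2 + 3*(-13)) = -2381 - (-8)*(⅓)*(-13)*(2 - 39) = -2381 - (-8)*(⅓)*(-13)*(-37) = -2381 - (-8)*481/3 = -2381 - 1*(-3848/3) = -2381 + 3848/3 = -3295/3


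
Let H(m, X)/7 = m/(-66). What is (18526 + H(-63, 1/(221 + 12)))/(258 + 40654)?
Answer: 407719/900064 ≈ 0.45299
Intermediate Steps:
H(m, X) = -7*m/66 (H(m, X) = 7*(m/(-66)) = 7*(m*(-1/66)) = 7*(-m/66) = -7*m/66)
(18526 + H(-63, 1/(221 + 12)))/(258 + 40654) = (18526 - 7/66*(-63))/(258 + 40654) = (18526 + 147/22)/40912 = (407719/22)*(1/40912) = 407719/900064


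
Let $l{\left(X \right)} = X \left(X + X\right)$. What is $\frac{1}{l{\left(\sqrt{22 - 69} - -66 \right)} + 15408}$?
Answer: $- \frac{i}{- 24026 i + 264 \sqrt{47}} \approx 4.1387 \cdot 10^{-5} - 3.1177 \cdot 10^{-6} i$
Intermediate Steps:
$l{\left(X \right)} = 2 X^{2}$ ($l{\left(X \right)} = X 2 X = 2 X^{2}$)
$\frac{1}{l{\left(\sqrt{22 - 69} - -66 \right)} + 15408} = \frac{1}{2 \left(\sqrt{22 - 69} - -66\right)^{2} + 15408} = \frac{1}{2 \left(\sqrt{-47} + 66\right)^{2} + 15408} = \frac{1}{2 \left(i \sqrt{47} + 66\right)^{2} + 15408} = \frac{1}{2 \left(66 + i \sqrt{47}\right)^{2} + 15408} = \frac{1}{15408 + 2 \left(66 + i \sqrt{47}\right)^{2}}$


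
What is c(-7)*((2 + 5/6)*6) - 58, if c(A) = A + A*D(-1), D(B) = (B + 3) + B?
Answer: -296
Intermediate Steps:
D(B) = 3 + 2*B (D(B) = (3 + B) + B = 3 + 2*B)
c(A) = 2*A (c(A) = A + A*(3 + 2*(-1)) = A + A*(3 - 2) = A + A*1 = A + A = 2*A)
c(-7)*((2 + 5/6)*6) - 58 = (2*(-7))*((2 + 5/6)*6) - 58 = -14*(2 + 5*(⅙))*6 - 58 = -14*(2 + ⅚)*6 - 58 = -119*6/3 - 58 = -14*17 - 58 = -238 - 58 = -296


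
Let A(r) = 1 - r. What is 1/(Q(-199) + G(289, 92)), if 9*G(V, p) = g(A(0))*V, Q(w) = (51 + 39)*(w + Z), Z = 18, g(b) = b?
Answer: -9/146321 ≈ -6.1509e-5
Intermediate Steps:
Q(w) = 1620 + 90*w (Q(w) = (51 + 39)*(w + 18) = 90*(18 + w) = 1620 + 90*w)
G(V, p) = V/9 (G(V, p) = ((1 - 1*0)*V)/9 = ((1 + 0)*V)/9 = (1*V)/9 = V/9)
1/(Q(-199) + G(289, 92)) = 1/((1620 + 90*(-199)) + (⅑)*289) = 1/((1620 - 17910) + 289/9) = 1/(-16290 + 289/9) = 1/(-146321/9) = -9/146321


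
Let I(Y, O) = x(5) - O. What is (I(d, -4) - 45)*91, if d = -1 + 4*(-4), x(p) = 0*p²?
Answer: -3731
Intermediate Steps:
x(p) = 0
d = -17 (d = -1 - 16 = -17)
I(Y, O) = -O (I(Y, O) = 0 - O = -O)
(I(d, -4) - 45)*91 = (-1*(-4) - 45)*91 = (4 - 45)*91 = -41*91 = -3731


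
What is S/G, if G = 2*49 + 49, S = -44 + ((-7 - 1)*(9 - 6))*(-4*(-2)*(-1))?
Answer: 148/147 ≈ 1.0068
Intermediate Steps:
S = 148 (S = -44 + (-8*3)*(8*(-1)) = -44 - 24*(-8) = -44 + 192 = 148)
G = 147 (G = 98 + 49 = 147)
S/G = 148/147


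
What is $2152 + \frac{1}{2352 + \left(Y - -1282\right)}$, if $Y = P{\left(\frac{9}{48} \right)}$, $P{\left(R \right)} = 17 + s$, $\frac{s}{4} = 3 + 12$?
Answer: $\frac{7986073}{3711} \approx 2152.0$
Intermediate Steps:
$s = 60$ ($s = 4 \left(3 + 12\right) = 4 \cdot 15 = 60$)
$P{\left(R \right)} = 77$ ($P{\left(R \right)} = 17 + 60 = 77$)
$Y = 77$
$2152 + \frac{1}{2352 + \left(Y - -1282\right)} = 2152 + \frac{1}{2352 + \left(77 - -1282\right)} = 2152 + \frac{1}{2352 + \left(77 + 1282\right)} = 2152 + \frac{1}{2352 + 1359} = 2152 + \frac{1}{3711} = \frac{7986073}{3711}$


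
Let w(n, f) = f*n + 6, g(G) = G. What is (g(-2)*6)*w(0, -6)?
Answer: -72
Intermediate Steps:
w(n, f) = 6 + f*n
(g(-2)*6)*w(0, -6) = (-2*6)*(6 - 6*0) = -12*(6 + 0) = -12*6 = -72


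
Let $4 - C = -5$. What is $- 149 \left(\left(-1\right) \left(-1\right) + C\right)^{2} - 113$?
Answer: $-15013$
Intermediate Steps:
$C = 9$ ($C = 4 - -5 = 4 + 5 = 9$)
$- 149 \left(\left(-1\right) \left(-1\right) + C\right)^{2} - 113 = - 149 \left(\left(-1\right) \left(-1\right) + 9\right)^{2} - 113 = - 149 \left(1 + 9\right)^{2} - 113 = - 149 \cdot 10^{2} - 113 = \left(-149\right) 100 - 113 = -14900 - 113 = -15013$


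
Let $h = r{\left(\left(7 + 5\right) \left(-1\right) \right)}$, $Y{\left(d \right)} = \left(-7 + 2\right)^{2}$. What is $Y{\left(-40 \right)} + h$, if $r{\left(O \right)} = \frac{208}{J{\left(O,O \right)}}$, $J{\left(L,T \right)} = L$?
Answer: $\frac{23}{3} \approx 7.6667$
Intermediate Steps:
$Y{\left(d \right)} = 25$ ($Y{\left(d \right)} = \left(-5\right)^{2} = 25$)
$r{\left(O \right)} = \frac{208}{O}$
$h = - \frac{52}{3}$ ($h = \frac{208}{\left(7 + 5\right) \left(-1\right)} = \frac{208}{12 \left(-1\right)} = \frac{208}{-12} = 208 \left(- \frac{1}{12}\right) = - \frac{52}{3} \approx -17.333$)
$Y{\left(-40 \right)} + h = 25 - \frac{52}{3} = \frac{23}{3}$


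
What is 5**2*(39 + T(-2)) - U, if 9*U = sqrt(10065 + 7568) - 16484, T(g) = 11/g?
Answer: 48043/18 - sqrt(17633)/9 ≈ 2654.3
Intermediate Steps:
U = -16484/9 + sqrt(17633)/9 (U = (sqrt(10065 + 7568) - 16484)/9 = (sqrt(17633) - 16484)/9 = (-16484 + sqrt(17633))/9 = -16484/9 + sqrt(17633)/9 ≈ -1816.8)
5**2*(39 + T(-2)) - U = 5**2*(39 + 11/(-2)) - (-16484/9 + sqrt(17633)/9) = 25*(39 + 11*(-1/2)) + (16484/9 - sqrt(17633)/9) = 25*(39 - 11/2) + (16484/9 - sqrt(17633)/9) = 25*(67/2) + (16484/9 - sqrt(17633)/9) = 1675/2 + (16484/9 - sqrt(17633)/9) = 48043/18 - sqrt(17633)/9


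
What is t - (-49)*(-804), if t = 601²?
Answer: 321805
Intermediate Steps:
t = 361201
t - (-49)*(-804) = 361201 - (-49)*(-804) = 361201 - 1*39396 = 361201 - 39396 = 321805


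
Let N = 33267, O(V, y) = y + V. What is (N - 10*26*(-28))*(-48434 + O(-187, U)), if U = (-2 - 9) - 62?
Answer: -1974395618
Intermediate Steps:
U = -73 (U = -11 - 62 = -73)
O(V, y) = V + y
(N - 10*26*(-28))*(-48434 + O(-187, U)) = (33267 - 10*26*(-28))*(-48434 + (-187 - 73)) = (33267 - 260*(-28))*(-48434 - 260) = (33267 + 7280)*(-48694) = 40547*(-48694) = -1974395618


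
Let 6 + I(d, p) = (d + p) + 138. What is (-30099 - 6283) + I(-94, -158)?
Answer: -36502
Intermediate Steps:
I(d, p) = 132 + d + p (I(d, p) = -6 + ((d + p) + 138) = -6 + (138 + d + p) = 132 + d + p)
(-30099 - 6283) + I(-94, -158) = (-30099 - 6283) + (132 - 94 - 158) = -36382 - 120 = -36502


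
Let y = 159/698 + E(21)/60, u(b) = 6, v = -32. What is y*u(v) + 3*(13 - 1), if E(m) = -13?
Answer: 125873/3490 ≈ 36.067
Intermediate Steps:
y = 233/20940 (y = 159/698 - 13/60 = 233/20940 ≈ 0.011127)
y*u(v) + 3*(13 - 1) = (233/20940)*6 + 3*(13 - 1) = 233/3490 + 3*12 = 233/3490 + 36 = 125873/3490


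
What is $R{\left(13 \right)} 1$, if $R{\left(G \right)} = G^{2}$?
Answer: $169$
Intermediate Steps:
$R{\left(13 \right)} 1 = 13^{2} \cdot 1 = 169 \cdot 1 = 169$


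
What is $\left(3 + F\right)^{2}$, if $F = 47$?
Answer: $2500$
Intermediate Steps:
$\left(3 + F\right)^{2} = \left(3 + 47\right)^{2} = 50^{2} = 2500$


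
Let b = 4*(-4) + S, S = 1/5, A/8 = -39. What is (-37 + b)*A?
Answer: 82368/5 ≈ 16474.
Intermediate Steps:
A = -312 (A = 8*(-39) = -312)
S = ⅕ ≈ 0.20000
b = -79/5 (b = 4*(-4) + ⅕ = -16 + ⅕ = -79/5 ≈ -15.800)
(-37 + b)*A = (-37 - 79/5)*(-312) = -264/5*(-312) = 82368/5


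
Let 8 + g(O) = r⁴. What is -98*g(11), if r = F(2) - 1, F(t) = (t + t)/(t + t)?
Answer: 784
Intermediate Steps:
F(t) = 1 (F(t) = (2*t)/((2*t)) = (2*t)*(1/(2*t)) = 1)
r = 0 (r = 1 - 1 = 0)
g(O) = -8 (g(O) = -8 + 0⁴ = -8 + 0 = -8)
-98*g(11) = -98*(-8) = 784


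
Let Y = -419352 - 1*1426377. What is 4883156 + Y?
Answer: 3037427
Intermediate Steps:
Y = -1845729 (Y = -419352 - 1426377 = -1845729)
4883156 + Y = 4883156 - 1845729 = 3037427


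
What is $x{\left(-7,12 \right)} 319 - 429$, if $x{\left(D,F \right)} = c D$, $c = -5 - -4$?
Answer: $1804$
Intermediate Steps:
$c = -1$ ($c = -5 + 4 = -1$)
$x{\left(D,F \right)} = - D$
$x{\left(-7,12 \right)} 319 - 429 = \left(-1\right) \left(-7\right) 319 - 429 = 7 \cdot 319 - 429 = 2233 - 429 = 1804$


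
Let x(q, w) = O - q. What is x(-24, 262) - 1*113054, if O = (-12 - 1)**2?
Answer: -112861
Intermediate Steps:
O = 169 (O = (-13)**2 = 169)
x(q, w) = 169 - q
x(-24, 262) - 1*113054 = (169 - 1*(-24)) - 1*113054 = (169 + 24) - 113054 = 193 - 113054 = -112861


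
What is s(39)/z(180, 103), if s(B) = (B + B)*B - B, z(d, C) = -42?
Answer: -143/2 ≈ -71.500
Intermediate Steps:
s(B) = -B + 2*B**2 (s(B) = (2*B)*B - B = 2*B**2 - B = -B + 2*B**2)
s(39)/z(180, 103) = (39*(-1 + 2*39))/(-42) = (39*(-1 + 78))*(-1/42) = (39*77)*(-1/42) = 3003*(-1/42) = -143/2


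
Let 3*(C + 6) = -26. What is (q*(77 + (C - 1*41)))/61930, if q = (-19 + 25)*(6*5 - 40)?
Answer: -128/6193 ≈ -0.020669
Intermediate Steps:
C = -44/3 (C = -6 + (⅓)*(-26) = -6 - 26/3 = -44/3 ≈ -14.667)
q = -60 (q = 6*(30 - 40) = 6*(-10) = -60)
(q*(77 + (C - 1*41)))/61930 = -60*(77 + (-44/3 - 1*41))/61930 = -60*(77 + (-44/3 - 41))*(1/61930) = -60*(77 - 167/3)*(1/61930) = -60*64/3*(1/61930) = -1280*1/61930 = -128/6193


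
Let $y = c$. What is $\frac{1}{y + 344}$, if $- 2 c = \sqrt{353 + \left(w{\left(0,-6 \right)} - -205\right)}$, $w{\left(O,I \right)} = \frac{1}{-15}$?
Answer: $\frac{20640}{7091791} + \frac{2 \sqrt{125535}}{7091791} \approx 0.0030103$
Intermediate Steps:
$w{\left(O,I \right)} = - \frac{1}{15}$
$c = - \frac{\sqrt{125535}}{30}$ ($c = - \frac{\sqrt{353 - - \frac{3074}{15}}}{2} = - \frac{\sqrt{353 + \left(- \frac{1}{15} + 205\right)}}{2} = - \frac{\sqrt{353 + \frac{3074}{15}}}{2} = - \frac{\sqrt{\frac{8369}{15}}}{2} = - \frac{\frac{1}{15} \sqrt{125535}}{2} = - \frac{\sqrt{125535}}{30} \approx -11.81$)
$y = - \frac{\sqrt{125535}}{30} \approx -11.81$
$\frac{1}{y + 344} = \frac{1}{- \frac{\sqrt{125535}}{30} + 344} = \frac{1}{344 - \frac{\sqrt{125535}}{30}}$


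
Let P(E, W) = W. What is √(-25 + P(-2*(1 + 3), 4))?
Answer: I*√21 ≈ 4.5826*I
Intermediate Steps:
√(-25 + P(-2*(1 + 3), 4)) = √(-25 + 4) = √(-21) = I*√21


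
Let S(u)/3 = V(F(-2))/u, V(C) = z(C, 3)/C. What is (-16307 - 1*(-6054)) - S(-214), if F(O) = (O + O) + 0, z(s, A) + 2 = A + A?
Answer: -2194145/214 ≈ -10253.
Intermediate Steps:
z(s, A) = -2 + 2*A (z(s, A) = -2 + (A + A) = -2 + 2*A)
F(O) = 2*O (F(O) = 2*O + 0 = 2*O)
V(C) = 4/C (V(C) = (-2 + 2*3)/C = (-2 + 6)/C = 4/C)
S(u) = -3/u (S(u) = 3*((4/((2*(-2))))/u) = 3*((4/(-4))/u) = 3*((4*(-¼))/u) = 3*(-1/u) = -3/u)
(-16307 - 1*(-6054)) - S(-214) = (-16307 - 1*(-6054)) - (-3)/(-214) = (-16307 + 6054) - (-3)*(-1)/214 = -10253 - 1*3/214 = -10253 - 3/214 = -2194145/214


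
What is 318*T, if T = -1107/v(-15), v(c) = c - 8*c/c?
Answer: 352026/23 ≈ 15305.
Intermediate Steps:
v(c) = -8 + c (v(c) = c - 1*8 = c - 8 = -8 + c)
T = 1107/23 (T = -1107/(-8 - 15) = -1107/(-23) = -1107*(-1/23) = 1107/23 ≈ 48.130)
318*T = 318*(1107/23) = 352026/23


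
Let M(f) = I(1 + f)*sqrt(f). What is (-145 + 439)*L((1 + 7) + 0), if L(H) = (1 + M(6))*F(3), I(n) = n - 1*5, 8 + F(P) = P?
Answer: -1470 - 2940*sqrt(6) ≈ -8671.5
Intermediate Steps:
F(P) = -8 + P
I(n) = -5 + n (I(n) = n - 5 = -5 + n)
M(f) = sqrt(f)*(-4 + f) (M(f) = (-5 + (1 + f))*sqrt(f) = (-4 + f)*sqrt(f) = sqrt(f)*(-4 + f))
L(H) = -5 - 10*sqrt(6) (L(H) = (1 + sqrt(6)*(-4 + 6))*(-8 + 3) = (1 + sqrt(6)*2)*(-5) = (1 + 2*sqrt(6))*(-5) = -5 - 10*sqrt(6))
(-145 + 439)*L((1 + 7) + 0) = (-145 + 439)*(-5 - 10*sqrt(6)) = 294*(-5 - 10*sqrt(6)) = -1470 - 2940*sqrt(6)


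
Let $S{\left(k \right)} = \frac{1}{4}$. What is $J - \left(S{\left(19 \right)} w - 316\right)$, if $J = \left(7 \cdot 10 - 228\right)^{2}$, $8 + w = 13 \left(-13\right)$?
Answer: $\frac{101297}{4} \approx 25324.0$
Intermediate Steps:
$S{\left(k \right)} = \frac{1}{4}$
$w = -177$ ($w = -8 + 13 \left(-13\right) = -8 - 169 = -177$)
$J = 24964$ ($J = \left(70 - 228\right)^{2} = \left(-158\right)^{2} = 24964$)
$J - \left(S{\left(19 \right)} w - 316\right) = 24964 - \left(\frac{1}{4} \left(-177\right) - 316\right) = 24964 - \left(- \frac{177}{4} - 316\right) = 24964 - - \frac{1441}{4} = 24964 + \frac{1441}{4} = \frac{101297}{4}$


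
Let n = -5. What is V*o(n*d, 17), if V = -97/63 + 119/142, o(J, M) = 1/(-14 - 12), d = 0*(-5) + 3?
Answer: 6277/232596 ≈ 0.026987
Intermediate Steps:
d = 3 (d = 0 + 3 = 3)
o(J, M) = -1/26 (o(J, M) = 1/(-26) = -1/26)
V = -6277/8946 (V = -97*1/63 + 119*(1/142) = -97/63 + 119/142 = -6277/8946 ≈ -0.70165)
V*o(n*d, 17) = -6277/8946*(-1/26) = 6277/232596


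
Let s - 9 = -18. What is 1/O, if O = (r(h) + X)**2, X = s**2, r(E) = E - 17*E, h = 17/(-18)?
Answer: 81/748225 ≈ 0.00010826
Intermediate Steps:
s = -9 (s = 9 - 18 = -9)
h = -17/18 (h = 17*(-1/18) = -17/18 ≈ -0.94444)
r(E) = -16*E
X = 81 (X = (-9)**2 = 81)
O = 748225/81 (O = (-16*(-17/18) + 81)**2 = (136/9 + 81)**2 = (865/9)**2 = 748225/81 ≈ 9237.3)
1/O = 1/(748225/81) = 81/748225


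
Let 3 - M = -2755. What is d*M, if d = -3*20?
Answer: -165480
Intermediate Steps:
d = -60
M = 2758 (M = 3 - 1*(-2755) = 3 + 2755 = 2758)
d*M = -60*2758 = -165480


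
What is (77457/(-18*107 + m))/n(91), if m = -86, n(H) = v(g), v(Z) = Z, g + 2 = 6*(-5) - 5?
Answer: 77457/74444 ≈ 1.0405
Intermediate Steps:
g = -37 (g = -2 + (6*(-5) - 5) = -2 + (-30 - 5) = -2 - 35 = -37)
n(H) = -37
(77457/(-18*107 + m))/n(91) = (77457/(-18*107 - 86))/(-37) = (77457/(-1926 - 86))*(-1/37) = (77457/(-2012))*(-1/37) = (77457*(-1/2012))*(-1/37) = -77457/2012*(-1/37) = 77457/74444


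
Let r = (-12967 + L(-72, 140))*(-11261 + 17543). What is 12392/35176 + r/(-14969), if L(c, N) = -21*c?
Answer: 316432670051/65818693 ≈ 4807.6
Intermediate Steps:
r = -71960310 (r = (-12967 - 21*(-72))*(-11261 + 17543) = (-12967 + 1512)*6282 = -11455*6282 = -71960310)
12392/35176 + r/(-14969) = 12392/35176 - 71960310/(-14969) = 12392*(1/35176) - 71960310*(-1/14969) = 1549/4397 + 71960310/14969 = 316432670051/65818693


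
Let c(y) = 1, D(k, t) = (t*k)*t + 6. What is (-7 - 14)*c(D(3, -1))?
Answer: -21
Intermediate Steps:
D(k, t) = 6 + k*t² (D(k, t) = (k*t)*t + 6 = k*t² + 6 = 6 + k*t²)
(-7 - 14)*c(D(3, -1)) = (-7 - 14)*1 = -21*1 = -21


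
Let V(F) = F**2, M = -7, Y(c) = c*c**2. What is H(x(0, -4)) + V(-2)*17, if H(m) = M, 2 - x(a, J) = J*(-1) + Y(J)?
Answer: 61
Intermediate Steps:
Y(c) = c**3
x(a, J) = 2 + J - J**3 (x(a, J) = 2 - (J*(-1) + J**3) = 2 - (-J + J**3) = 2 - (J**3 - J) = 2 + (J - J**3) = 2 + J - J**3)
H(m) = -7
H(x(0, -4)) + V(-2)*17 = -7 + (-2)**2*17 = -7 + 4*17 = -7 + 68 = 61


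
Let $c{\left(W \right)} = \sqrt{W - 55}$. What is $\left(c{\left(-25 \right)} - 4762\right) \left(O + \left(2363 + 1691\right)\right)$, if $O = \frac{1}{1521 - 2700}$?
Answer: $- \frac{22760764730}{1179} + \frac{19118660 i \sqrt{5}}{1179} \approx -1.9305 \cdot 10^{7} + 36260.0 i$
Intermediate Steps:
$O = - \frac{1}{1179}$ ($O = \frac{1}{-1179} = - \frac{1}{1179} \approx -0.00084818$)
$c{\left(W \right)} = \sqrt{-55 + W}$
$\left(c{\left(-25 \right)} - 4762\right) \left(O + \left(2363 + 1691\right)\right) = \left(\sqrt{-55 - 25} - 4762\right) \left(- \frac{1}{1179} + \left(2363 + 1691\right)\right) = \left(\sqrt{-80} - 4762\right) \left(- \frac{1}{1179} + 4054\right) = \left(4 i \sqrt{5} - 4762\right) \frac{4779665}{1179} = \left(-4762 + 4 i \sqrt{5}\right) \frac{4779665}{1179} = - \frac{22760764730}{1179} + \frac{19118660 i \sqrt{5}}{1179}$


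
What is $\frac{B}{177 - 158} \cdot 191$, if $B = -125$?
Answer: $- \frac{23875}{19} \approx -1256.6$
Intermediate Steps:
$\frac{B}{177 - 158} \cdot 191 = \frac{1}{177 - 158} \left(-125\right) 191 = \frac{1}{19} \left(-125\right) 191 = \left(- \frac{125}{19}\right) 191 = - \frac{23875}{19}$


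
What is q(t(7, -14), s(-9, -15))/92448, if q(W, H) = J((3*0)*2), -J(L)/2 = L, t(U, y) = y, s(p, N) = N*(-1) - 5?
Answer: 0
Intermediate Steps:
s(p, N) = -5 - N (s(p, N) = -N - 5 = -5 - N)
J(L) = -2*L
q(W, H) = 0 (q(W, H) = -2*3*0*2 = -0*2 = -2*0 = 0)
q(t(7, -14), s(-9, -15))/92448 = 0/92448 = 0*(1/92448) = 0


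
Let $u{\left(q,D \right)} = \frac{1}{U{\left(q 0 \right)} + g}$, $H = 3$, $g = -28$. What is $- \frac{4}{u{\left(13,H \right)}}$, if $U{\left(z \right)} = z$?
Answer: $112$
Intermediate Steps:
$u{\left(q,D \right)} = - \frac{1}{28}$ ($u{\left(q,D \right)} = \frac{1}{q 0 - 28} = \frac{1}{0 - 28} = \frac{1}{-28} = - \frac{1}{28}$)
$- \frac{4}{u{\left(13,H \right)}} = - \frac{4}{- \frac{1}{28}} = \left(-4\right) \left(-28\right) = 112$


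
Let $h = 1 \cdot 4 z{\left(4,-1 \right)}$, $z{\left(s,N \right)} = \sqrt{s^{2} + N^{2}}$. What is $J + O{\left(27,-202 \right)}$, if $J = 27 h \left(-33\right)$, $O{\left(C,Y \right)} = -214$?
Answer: $-214 - 3564 \sqrt{17} \approx -14909.0$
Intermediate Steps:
$z{\left(s,N \right)} = \sqrt{N^{2} + s^{2}}$
$h = 4 \sqrt{17}$ ($h = 1 \cdot 4 \sqrt{\left(-1\right)^{2} + 4^{2}} = 4 \sqrt{1 + 16} = 4 \sqrt{17} \approx 16.492$)
$J = - 3564 \sqrt{17}$ ($J = 27 \cdot 4 \sqrt{17} \left(-33\right) = 108 \sqrt{17} \left(-33\right) = - 3564 \sqrt{17} \approx -14695.0$)
$J + O{\left(27,-202 \right)} = - 3564 \sqrt{17} - 214 = -214 - 3564 \sqrt{17}$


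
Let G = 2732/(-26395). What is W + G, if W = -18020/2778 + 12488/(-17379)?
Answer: -1552282564394/212386760415 ≈ -7.3088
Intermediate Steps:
W = -57976874/8046477 (W = -18020*1/2778 + 12488*(-1/17379) = -9010/1389 - 12488/17379 = -57976874/8046477 ≈ -7.2052)
G = -2732/26395 (G = 2732*(-1/26395) = -2732/26395 ≈ -0.10350)
W + G = -57976874/8046477 - 2732/26395 = -1552282564394/212386760415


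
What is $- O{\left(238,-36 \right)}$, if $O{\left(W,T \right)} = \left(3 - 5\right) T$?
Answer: $-72$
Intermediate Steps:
$O{\left(W,T \right)} = - 2 T$
$- O{\left(238,-36 \right)} = - \left(-2\right) \left(-36\right) = \left(-1\right) 72 = -72$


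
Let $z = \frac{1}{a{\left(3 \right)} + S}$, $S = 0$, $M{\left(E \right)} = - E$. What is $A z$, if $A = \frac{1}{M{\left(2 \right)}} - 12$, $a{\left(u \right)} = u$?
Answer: $- \frac{25}{6} \approx -4.1667$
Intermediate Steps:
$A = - \frac{25}{2}$ ($A = \frac{1}{\left(-1\right) 2} - 12 = \frac{1}{-2} - 12 = - \frac{1}{2} - 12 = - \frac{25}{2} \approx -12.5$)
$z = \frac{1}{3}$ ($z = \frac{1}{3 + 0} = \frac{1}{3} \approx 0.33333$)
$A z = \left(- \frac{25}{2}\right) \frac{1}{3} = - \frac{25}{6}$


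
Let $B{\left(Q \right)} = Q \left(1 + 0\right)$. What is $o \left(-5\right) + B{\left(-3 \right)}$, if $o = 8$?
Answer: $-43$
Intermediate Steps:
$B{\left(Q \right)} = Q$ ($B{\left(Q \right)} = Q 1 = Q$)
$o \left(-5\right) + B{\left(-3 \right)} = 8 \left(-5\right) - 3 = -40 - 3 = -43$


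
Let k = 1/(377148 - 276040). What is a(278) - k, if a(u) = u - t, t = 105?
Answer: 17491683/101108 ≈ 173.00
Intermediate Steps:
a(u) = -105 + u (a(u) = u - 1*105 = u - 105 = -105 + u)
k = 1/101108 ≈ 9.8904e-6
a(278) - k = (-105 + 278) - 1*1/101108 = 173 - 1/101108 = 17491683/101108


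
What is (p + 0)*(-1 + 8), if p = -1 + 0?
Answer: -7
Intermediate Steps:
p = -1
(p + 0)*(-1 + 8) = (-1 + 0)*(-1 + 8) = -1*7 = -7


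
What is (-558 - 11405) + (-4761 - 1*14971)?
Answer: -31695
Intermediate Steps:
(-558 - 11405) + (-4761 - 1*14971) = -11963 + (-4761 - 14971) = -11963 - 19732 = -31695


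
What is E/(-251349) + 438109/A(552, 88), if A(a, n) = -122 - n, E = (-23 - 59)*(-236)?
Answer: -5243920141/2513490 ≈ -2086.3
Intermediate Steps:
E = 19352 (E = -82*(-236) = 19352)
E/(-251349) + 438109/A(552, 88) = 19352/(-251349) + 438109/(-122 - 1*88) = 19352*(-1/251349) + 438109/(-122 - 88) = -19352/251349 + 438109/(-210) = -19352/251349 + 438109*(-1/210) = -19352/251349 - 62587/30 = -5243920141/2513490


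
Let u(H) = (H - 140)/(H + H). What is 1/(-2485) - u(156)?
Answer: -5009/96915 ≈ -0.051684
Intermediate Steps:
u(H) = (-140 + H)/(2*H) (u(H) = (-140 + H)/((2*H)) = (-140 + H)*(1/(2*H)) = (-140 + H)/(2*H))
1/(-2485) - u(156) = 1/(-2485) - (-140 + 156)/(2*156) = -1/2485 - 16/(2*156) = -1/2485 - 1*2/39 = -1/2485 - 2/39 = -5009/96915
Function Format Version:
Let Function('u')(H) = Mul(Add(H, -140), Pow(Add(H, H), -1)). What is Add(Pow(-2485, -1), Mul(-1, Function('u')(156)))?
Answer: Rational(-5009, 96915) ≈ -0.051684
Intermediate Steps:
Function('u')(H) = Mul(Rational(1, 2), Pow(H, -1), Add(-140, H)) (Function('u')(H) = Mul(Add(-140, H), Pow(Mul(2, H), -1)) = Mul(Add(-140, H), Mul(Rational(1, 2), Pow(H, -1))) = Mul(Rational(1, 2), Pow(H, -1), Add(-140, H)))
Add(Pow(-2485, -1), Mul(-1, Function('u')(156))) = Add(Pow(-2485, -1), Mul(-1, Mul(Rational(1, 2), Pow(156, -1), Add(-140, 156)))) = Add(Rational(-1, 2485), Mul(-1, Mul(Rational(1, 2), Rational(1, 156), 16))) = Add(Rational(-1, 2485), Mul(-1, Rational(2, 39))) = Add(Rational(-1, 2485), Rational(-2, 39)) = Rational(-5009, 96915)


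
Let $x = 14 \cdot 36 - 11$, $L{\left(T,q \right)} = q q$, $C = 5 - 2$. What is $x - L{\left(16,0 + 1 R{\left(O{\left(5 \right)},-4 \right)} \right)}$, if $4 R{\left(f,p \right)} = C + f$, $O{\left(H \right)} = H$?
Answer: $489$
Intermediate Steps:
$C = 3$
$R{\left(f,p \right)} = \frac{3}{4} + \frac{f}{4}$ ($R{\left(f,p \right)} = \frac{3 + f}{4} = \frac{3}{4} + \frac{f}{4}$)
$L{\left(T,q \right)} = q^{2}$
$x = 493$ ($x = 504 - 11 = 493$)
$x - L{\left(16,0 + 1 R{\left(O{\left(5 \right)},-4 \right)} \right)} = 493 - \left(0 + 1 \left(\frac{3}{4} + \frac{1}{4} \cdot 5\right)\right)^{2} = 493 - \left(0 + 1 \left(\frac{3}{4} + \frac{5}{4}\right)\right)^{2} = 493 - \left(0 + 1 \cdot 2\right)^{2} = 493 - \left(0 + 2\right)^{2} = 493 - 2^{2} = 493 - 4 = 489$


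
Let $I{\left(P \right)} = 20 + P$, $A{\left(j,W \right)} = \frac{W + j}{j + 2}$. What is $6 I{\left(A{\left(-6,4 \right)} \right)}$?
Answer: $123$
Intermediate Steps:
$A{\left(j,W \right)} = \frac{W + j}{2 + j}$
$6 I{\left(A{\left(-6,4 \right)} \right)} = 6 \left(20 + \frac{4 - 6}{2 - 6}\right) = 6 \left(20 + \frac{1}{-4} \left(-2\right)\right) = 6 \left(20 - - \frac{1}{2}\right) = 6 \left(20 + \frac{1}{2}\right) = 6 \cdot \frac{41}{2} = 123$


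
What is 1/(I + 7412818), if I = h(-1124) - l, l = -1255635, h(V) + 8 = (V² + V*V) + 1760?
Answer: 1/11196957 ≈ 8.9310e-8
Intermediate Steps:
h(V) = 1752 + 2*V² (h(V) = -8 + ((V² + V*V) + 1760) = -8 + ((V² + V²) + 1760) = -8 + (2*V² + 1760) = -8 + (1760 + 2*V²) = 1752 + 2*V²)
I = 3784139 (I = (1752 + 2*(-1124)²) - 1*(-1255635) = (1752 + 2*1263376) + 1255635 = (1752 + 2526752) + 1255635 = 2528504 + 1255635 = 3784139)
1/(I + 7412818) = 1/(3784139 + 7412818) = 1/11196957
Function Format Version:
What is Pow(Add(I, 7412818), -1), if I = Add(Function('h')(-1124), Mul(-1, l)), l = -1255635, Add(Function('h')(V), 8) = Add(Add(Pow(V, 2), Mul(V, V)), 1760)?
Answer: Rational(1, 11196957) ≈ 8.9310e-8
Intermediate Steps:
Function('h')(V) = Add(1752, Mul(2, Pow(V, 2))) (Function('h')(V) = Add(-8, Add(Add(Pow(V, 2), Mul(V, V)), 1760)) = Add(-8, Add(Add(Pow(V, 2), Pow(V, 2)), 1760)) = Add(-8, Add(Mul(2, Pow(V, 2)), 1760)) = Add(-8, Add(1760, Mul(2, Pow(V, 2)))) = Add(1752, Mul(2, Pow(V, 2))))
I = 3784139 (I = Add(Add(1752, Mul(2, Pow(-1124, 2))), Mul(-1, -1255635)) = Add(Add(1752, Mul(2, 1263376)), 1255635) = Add(Add(1752, 2526752), 1255635) = Add(2528504, 1255635) = 3784139)
Pow(Add(I, 7412818), -1) = Pow(Add(3784139, 7412818), -1) = Pow(11196957, -1) = Rational(1, 11196957)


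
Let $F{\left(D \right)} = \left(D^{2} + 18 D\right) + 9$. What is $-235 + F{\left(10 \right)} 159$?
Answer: $45716$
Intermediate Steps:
$F{\left(D \right)} = 9 + D^{2} + 18 D$
$-235 + F{\left(10 \right)} 159 = -235 + \left(9 + 10^{2} + 18 \cdot 10\right) 159 = -235 + \left(9 + 100 + 180\right) 159 = -235 + 289 \cdot 159 = -235 + 45951 = 45716$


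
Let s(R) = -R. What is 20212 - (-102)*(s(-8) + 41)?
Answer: 25210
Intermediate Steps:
20212 - (-102)*(s(-8) + 41) = 20212 - (-102)*(-1*(-8) + 41) = 20212 - (-102)*(8 + 41) = 20212 - (-102)*49 = 20212 - 1*(-4998) = 20212 + 4998 = 25210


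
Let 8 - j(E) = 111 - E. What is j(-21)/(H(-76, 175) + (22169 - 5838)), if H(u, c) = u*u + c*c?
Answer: -31/13183 ≈ -0.0023515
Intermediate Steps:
H(u, c) = c² + u² (H(u, c) = u² + c² = c² + u²)
j(E) = -103 + E (j(E) = 8 - (111 - E) = 8 + (-111 + E) = -103 + E)
j(-21)/(H(-76, 175) + (22169 - 5838)) = (-103 - 21)/((175² + (-76)²) + (22169 - 5838)) = -124/((30625 + 5776) + 16331) = -124/(36401 + 16331) = -124/52732 = -124*1/52732 = -31/13183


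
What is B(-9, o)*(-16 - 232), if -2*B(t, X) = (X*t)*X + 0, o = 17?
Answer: -322524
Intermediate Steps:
B(t, X) = -t*X²/2 (B(t, X) = -((X*t)*X + 0)/2 = -(t*X² + 0)/2 = -t*X²/2)
B(-9, o)*(-16 - 232) = (-½*(-9)*17²)*(-16 - 232) = -½*(-9)*289*(-248) = (2601/2)*(-248) = -322524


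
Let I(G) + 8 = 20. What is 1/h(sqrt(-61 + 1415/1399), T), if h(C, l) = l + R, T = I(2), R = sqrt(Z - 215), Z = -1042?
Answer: 4/467 - I*sqrt(1257)/1401 ≈ 0.0085653 - 0.025306*I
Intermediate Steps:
R = I*sqrt(1257) (R = sqrt(-1042 - 215) = sqrt(-1257) = I*sqrt(1257) ≈ 35.454*I)
I(G) = 12 (I(G) = -8 + 20 = 12)
T = 12
h(C, l) = l + I*sqrt(1257)
1/h(sqrt(-61 + 1415/1399), T) = 1/(12 + I*sqrt(1257))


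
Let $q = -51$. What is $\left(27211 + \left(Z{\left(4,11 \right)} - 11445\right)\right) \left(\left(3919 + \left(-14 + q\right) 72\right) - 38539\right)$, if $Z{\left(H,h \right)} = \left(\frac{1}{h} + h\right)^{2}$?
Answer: $- \frac{75557001000}{121} \approx -6.2444 \cdot 10^{8}$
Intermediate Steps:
$Z{\left(H,h \right)} = \left(h + \frac{1}{h}\right)^{2}$
$\left(27211 + \left(Z{\left(4,11 \right)} - 11445\right)\right) \left(\left(3919 + \left(-14 + q\right) 72\right) - 38539\right) = \left(27211 - \left(11445 - \frac{\left(1 + 11^{2}\right)^{2}}{121}\right)\right) \left(\left(3919 + \left(-14 - 51\right) 72\right) - 38539\right) = \left(27211 - \left(11445 - \frac{\left(1 + 121\right)^{2}}{121}\right)\right) \left(\left(3919 - 4680\right) - 38539\right) = \left(27211 - \left(11445 - \frac{122^{2}}{121}\right)\right) \left(\left(3919 - 4680\right) - 38539\right) = \left(27211 + \left(\frac{1}{121} \cdot 14884 - 11445\right)\right) \left(-761 - 38539\right) = \left(27211 + \left(\frac{14884}{121} - 11445\right)\right) \left(-39300\right) = \left(27211 - \frac{1369961}{121}\right) \left(-39300\right) = \frac{1922570}{121} \left(-39300\right) = - \frac{75557001000}{121}$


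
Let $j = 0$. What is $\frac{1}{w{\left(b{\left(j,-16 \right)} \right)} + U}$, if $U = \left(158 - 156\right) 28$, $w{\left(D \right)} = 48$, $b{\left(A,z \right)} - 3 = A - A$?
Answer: $\frac{1}{104} \approx 0.0096154$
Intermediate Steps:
$b{\left(A,z \right)} = 3$ ($b{\left(A,z \right)} = 3 + \left(A - A\right) = 3 + 0 = 3$)
$U = 56$ ($U = 2 \cdot 28 = 56$)
$\frac{1}{w{\left(b{\left(j,-16 \right)} \right)} + U} = \frac{1}{48 + 56} = \frac{1}{104}$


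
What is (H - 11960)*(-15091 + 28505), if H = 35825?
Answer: 320125110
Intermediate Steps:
(H - 11960)*(-15091 + 28505) = (35825 - 11960)*(-15091 + 28505) = 23865*13414 = 320125110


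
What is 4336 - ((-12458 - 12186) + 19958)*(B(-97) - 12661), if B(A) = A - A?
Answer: -59325110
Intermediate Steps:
B(A) = 0
4336 - ((-12458 - 12186) + 19958)*(B(-97) - 12661) = 4336 - ((-12458 - 12186) + 19958)*(0 - 12661) = 4336 - (-24644 + 19958)*(-12661) = 4336 - (-4686)*(-12661) = 4336 - 1*59329446 = 4336 - 59329446 = -59325110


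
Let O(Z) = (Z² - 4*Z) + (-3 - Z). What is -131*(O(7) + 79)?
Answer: -11790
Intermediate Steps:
O(Z) = -3 + Z² - 5*Z
-131*(O(7) + 79) = -131*((-3 + 7² - 5*7) + 79) = -131*((-3 + 49 - 35) + 79) = -131*(11 + 79) = -131*90 = -11790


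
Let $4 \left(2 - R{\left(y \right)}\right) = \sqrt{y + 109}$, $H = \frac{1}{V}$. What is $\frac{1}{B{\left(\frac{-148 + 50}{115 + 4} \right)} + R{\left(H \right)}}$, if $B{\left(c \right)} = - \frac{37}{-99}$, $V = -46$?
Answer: $- \frac{17123040}{8486813} - \frac{117612 \sqrt{25622}}{8486813} \approx -4.2359$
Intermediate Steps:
$B{\left(c \right)} = \frac{37}{99}$ ($B{\left(c \right)} = \left(-37\right) \left(- \frac{1}{99}\right) = \frac{37}{99}$)
$H = - \frac{1}{46}$ ($H = \frac{1}{-46} = - \frac{1}{46} \approx -0.021739$)
$R{\left(y \right)} = 2 - \frac{\sqrt{109 + y}}{4}$ ($R{\left(y \right)} = 2 - \frac{\sqrt{y + 109}}{4} = 2 - \frac{\sqrt{109 + y}}{4}$)
$\frac{1}{B{\left(\frac{-148 + 50}{115 + 4} \right)} + R{\left(H \right)}} = \frac{1}{\frac{37}{99} + \left(2 - \frac{\sqrt{109 - \frac{1}{46}}}{4}\right)} = \frac{1}{\frac{37}{99} + \left(2 - \frac{\sqrt{\frac{5013}{46}}}{4}\right)} = \frac{1}{\frac{37}{99} + \left(2 - \frac{\frac{3}{46} \sqrt{25622}}{4}\right)} = \frac{1}{\frac{37}{99} + \left(2 - \frac{3 \sqrt{25622}}{184}\right)} = \frac{1}{\frac{235}{99} - \frac{3 \sqrt{25622}}{184}}$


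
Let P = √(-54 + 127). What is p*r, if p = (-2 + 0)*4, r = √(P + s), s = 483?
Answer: -8*√(483 + √73) ≈ -177.37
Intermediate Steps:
P = √73 ≈ 8.5440
r = √(483 + √73) (r = √(√73 + 483) = √(483 + √73) ≈ 22.171)
p = -8 (p = -2*4 = -8)
p*r = -8*√(483 + √73)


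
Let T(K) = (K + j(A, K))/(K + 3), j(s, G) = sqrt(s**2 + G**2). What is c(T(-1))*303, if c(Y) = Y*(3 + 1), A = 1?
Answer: -606 + 606*sqrt(2) ≈ 251.01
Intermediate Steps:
j(s, G) = sqrt(G**2 + s**2)
T(K) = (K + sqrt(1 + K**2))/(3 + K) (T(K) = (K + sqrt(K**2 + 1**2))/(K + 3) = (K + sqrt(K**2 + 1))/(3 + K) = (K + sqrt(1 + K**2))/(3 + K))
c(Y) = 4*Y (c(Y) = Y*4 = 4*Y)
c(T(-1))*303 = (4*((-1 + sqrt(1 + (-1)**2))/(3 - 1)))*303 = (4*((-1 + sqrt(1 + 1))/2))*303 = (4*((-1 + sqrt(2))/2))*303 = (4*(-1/2 + sqrt(2)/2))*303 = (-2 + 2*sqrt(2))*303 = -606 + 606*sqrt(2)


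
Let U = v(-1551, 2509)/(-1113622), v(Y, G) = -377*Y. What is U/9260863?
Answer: -584727/10313100775786 ≈ -5.6698e-8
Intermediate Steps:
U = -584727/1113622 (U = -377*(-1551)/(-1113622) = 584727*(-1/1113622) = -584727/1113622 ≈ -0.52507)
U/9260863 = -584727/1113622/9260863 = -584727/1113622*1/9260863 = -584727/10313100775786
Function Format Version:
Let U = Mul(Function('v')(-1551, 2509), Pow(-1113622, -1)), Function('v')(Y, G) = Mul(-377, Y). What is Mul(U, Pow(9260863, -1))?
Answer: Rational(-584727, 10313100775786) ≈ -5.6698e-8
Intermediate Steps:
U = Rational(-584727, 1113622) (U = Mul(Mul(-377, -1551), Pow(-1113622, -1)) = Mul(584727, Rational(-1, 1113622)) = Rational(-584727, 1113622) ≈ -0.52507)
Mul(U, Pow(9260863, -1)) = Mul(Rational(-584727, 1113622), Pow(9260863, -1)) = Mul(Rational(-584727, 1113622), Rational(1, 9260863)) = Rational(-584727, 10313100775786)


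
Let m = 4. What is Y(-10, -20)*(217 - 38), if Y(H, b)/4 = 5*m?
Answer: 14320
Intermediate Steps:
Y(H, b) = 80 (Y(H, b) = 4*(5*4) = 4*20 = 80)
Y(-10, -20)*(217 - 38) = 80*(217 - 38) = 80*179 = 14320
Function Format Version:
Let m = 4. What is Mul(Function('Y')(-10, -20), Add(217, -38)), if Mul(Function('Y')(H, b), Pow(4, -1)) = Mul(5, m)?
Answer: 14320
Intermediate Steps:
Function('Y')(H, b) = 80 (Function('Y')(H, b) = Mul(4, Mul(5, 4)) = Mul(4, 20) = 80)
Mul(Function('Y')(-10, -20), Add(217, -38)) = Mul(80, Add(217, -38)) = Mul(80, 179) = 14320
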